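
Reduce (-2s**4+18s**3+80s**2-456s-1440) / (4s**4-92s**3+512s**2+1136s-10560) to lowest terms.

Apply the Euclidean algorithm:
  -2s**4+18s**3+80s**2-456s-1440 = (-1/2)(4s**4-92s**3+512s**2+1136s-10560) + (-28s**3+336s**2+112s-6720)
  4s**4-92s**3+512s**2+1136s-10560 = (-(1/7)s+11/7)(-28s**3+336s**2+112s-6720) + (0)
Last nonzero remainder: -28s**3+336s**2+112s-6720. Dividing through by -28 gives the monic gcd s**3-12s**2-4s+240.
Cancel s**3-12s**2-4s+240 from numerator and denominator to get the reduced form.

(-s-3)/(2s-22)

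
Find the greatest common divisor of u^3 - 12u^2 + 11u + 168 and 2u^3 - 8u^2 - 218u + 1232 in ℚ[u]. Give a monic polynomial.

u^2 - 15u + 56

Apply the Euclidean algorithm:
  u^3 - 12u^2 + 11u + 168 = (1/2)(2u^3 - 8u^2 - 218u + 1232) + (-8u^2 + 120u - 448)
  2u^3 - 8u^2 - 218u + 1232 = (-(1/4)u - 11/4)(-8u^2 + 120u - 448) + (0)
Last nonzero remainder: -8u^2 + 120u - 448. Dividing through by -8 gives the monic gcd u^2 - 15u + 56.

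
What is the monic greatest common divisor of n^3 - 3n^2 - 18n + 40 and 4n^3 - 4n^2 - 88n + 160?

n - 2

Apply the Euclidean algorithm:
  n^3 - 3n^2 - 18n + 40 = (1/4)(4n^3 - 4n^2 - 88n + 160) + (-2n^2 + 4n)
  4n^3 - 4n^2 - 88n + 160 = (-2n - 2)(-2n^2 + 4n) + (-80n + 160)
  -2n^2 + 4n = ((1/40)n)(-80n + 160) + (0)
Last nonzero remainder: -80n + 160. Dividing through by -80 gives the monic gcd n - 2.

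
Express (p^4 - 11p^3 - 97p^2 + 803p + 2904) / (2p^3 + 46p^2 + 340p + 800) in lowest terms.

(p^3 - 19p^2 + 55p + 363)/(2p^2 + 30p + 100)

By polynomial division,
  p^4 - 11p^3 - 97p^2 + 803p + 2904 = ((1/2)p - 17)(2p^3 + 46p^2 + 340p + 800) + (515p^2 + 6183p + 16504)
  2p^3 + 46p^2 + 340p + 800 = ((2/515)p + 11324/265225)(515p^2 + 6183p + 16504) + ((3161088/265225)p + 25288704/265225)
  515p^2 + 6183p + 16504 = ((136590875/3161088)p + 547159175/3161088)((3161088/265225)p + 25288704/265225) + (0)
Last nonzero remainder: (3161088/265225)p + 25288704/265225. Dividing through by 3161088/265225 gives the monic gcd p + 8.
Cancel p + 8 from numerator and denominator to get the reduced form.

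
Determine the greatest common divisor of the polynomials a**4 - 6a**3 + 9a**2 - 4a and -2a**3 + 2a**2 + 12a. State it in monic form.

a

Apply the Euclidean algorithm:
  a**4 - 6a**3 + 9a**2 - 4a = (-(1/2)a + 5/2)(-2a**3 + 2a**2 + 12a) + (10a**2 - 34a)
  -2a**3 + 2a**2 + 12a = (-(1/5)a - 12/25)(10a**2 - 34a) + (-(108/25)a)
  10a**2 - 34a = (-(125/54)a + 425/54)(-(108/25)a) + (0)
Last nonzero remainder: -(108/25)a. Dividing through by -108/25 gives the monic gcd a.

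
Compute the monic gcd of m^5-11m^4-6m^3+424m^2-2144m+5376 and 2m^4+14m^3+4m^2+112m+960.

By polynomial division,
  m^5-11m^4-6m^3+424m^2-2144m+5376 = ((1/2)m-9)(2m^4+14m^3+4m^2+112m+960) + (118m^3+404m^2-1616m+14016)
  2m^4+14m^3+4m^2+112m+960 = ((1/59)m+211/3481)(118m^3+404m^2-1616m+14016) + ((24024/3481)m^2-(96096/3481)m+384384/3481)
  118m^3+404m^2-1616m+14016 = ((205379/12012)m+254113/2002)((24024/3481)m^2-(96096/3481)m+384384/3481) + (0)
Last nonzero remainder: (24024/3481)m^2-(96096/3481)m+384384/3481. Dividing through by 24024/3481 gives the monic gcd m^2-4m+16.

m^2-4m+16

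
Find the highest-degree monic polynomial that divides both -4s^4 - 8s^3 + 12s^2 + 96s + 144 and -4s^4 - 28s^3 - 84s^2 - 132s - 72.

Euclidean algorithm in ℚ[s]:
  -4s^4 - 8s^3 + 12s^2 + 96s + 144 = (-4s^4 - 28s^3 - 84s^2 - 132s - 72) + (20s^3 + 96s^2 + 228s + 216)
  -4s^4 - 28s^3 - 84s^2 - 132s - 72 = (-(1/5)s - 11/25)(20s^3 + 96s^2 + 228s + 216) + ((96/25)s^2 + (288/25)s + 576/25)
  20s^3 + 96s^2 + 228s + 216 = ((125/24)s + 75/8)((96/25)s^2 + (288/25)s + 576/25) + (0)
Last nonzero remainder: (96/25)s^2 + (288/25)s + 576/25. Dividing through by 96/25 gives the monic gcd s^2 + 3s + 6.

s^2 + 3s + 6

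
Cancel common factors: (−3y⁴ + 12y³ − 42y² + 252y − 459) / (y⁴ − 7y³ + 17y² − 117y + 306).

(−3y + 9)/(y − 6)

Euclidean algorithm in ℚ[y]:
  −3y⁴ + 12y³ − 42y² + 252y − 459 = (−3)(y⁴ − 7y³ + 17y² − 117y + 306) + (−9y³ + 9y² − 99y + 459)
  y⁴ − 7y³ + 17y² − 117y + 306 = (−(1/9)y + 2/3)(−9y³ + 9y² − 99y + 459) + (0)
Last nonzero remainder: −9y³ + 9y² − 99y + 459. Dividing through by −9 gives the monic gcd y³ − y² + 11y − 51.
Cancel y³ − y² + 11y − 51 from numerator and denominator to get the reduced form.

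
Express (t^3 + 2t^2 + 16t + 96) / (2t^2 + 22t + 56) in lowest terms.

By polynomial division,
  t^3 + 2t^2 + 16t + 96 = ((1/2)t − 9/2)(2t^2 + 22t + 56) + (87t + 348)
  2t^2 + 22t + 56 = ((2/87)t + 14/87)(87t + 348) + (0)
Last nonzero remainder: 87t + 348. Dividing through by 87 gives the monic gcd t + 4.
Cancel t + 4 from numerator and denominator to get the reduced form.

(t^2 − 2t + 24)/(2t + 14)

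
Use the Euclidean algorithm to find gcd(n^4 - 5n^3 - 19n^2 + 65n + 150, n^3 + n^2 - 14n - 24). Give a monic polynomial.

Euclidean algorithm in ℚ[n]:
  n^4 - 5n^3 - 19n^2 + 65n + 150 = (n - 6)(n^3 + n^2 - 14n - 24) + (n^2 + 5n + 6)
  n^3 + n^2 - 14n - 24 = (n - 4)(n^2 + 5n + 6) + (0)
The last nonzero remainder n^2 + 5n + 6 is already monic.

n^2 + 5n + 6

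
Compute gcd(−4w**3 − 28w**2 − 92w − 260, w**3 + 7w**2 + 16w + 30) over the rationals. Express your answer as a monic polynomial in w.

w + 5

By polynomial division,
  −4w**3 − 28w**2 − 92w − 260 = (−4)(w**3 + 7w**2 + 16w + 30) + (−28w − 140)
  w**3 + 7w**2 + 16w + 30 = (−(1/28)w**2 − (1/14)w − 3/14)(−28w − 140) + (0)
Last nonzero remainder: −28w − 140. Dividing through by −28 gives the monic gcd w + 5.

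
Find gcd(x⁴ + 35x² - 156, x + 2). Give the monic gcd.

x + 2

Repeated division with remainder:
  x⁴ + 35x² - 156 = (x³ - 2x² + 39x - 78)(x + 2) + (0)
The last nonzero remainder x + 2 is already monic.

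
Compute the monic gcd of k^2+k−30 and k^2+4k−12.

k+6

Apply the Euclidean algorithm:
  k^2+k−30 = (k^2+4k−12) + (−3k−18)
  k^2+4k−12 = (−(1/3)k+2/3)(−3k−18) + (0)
Last nonzero remainder: −3k−18. Dividing through by −3 gives the monic gcd k+6.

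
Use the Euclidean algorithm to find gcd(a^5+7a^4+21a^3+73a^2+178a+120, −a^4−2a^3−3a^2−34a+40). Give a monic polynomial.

Euclidean algorithm in ℚ[a]:
  a^5+7a^4+21a^3+73a^2+178a+120 = (−a−5)(−a^4−2a^3−3a^2−34a+40) + (8a^3+24a^2+48a+320)
  −a^4−2a^3−3a^2−34a+40 = (−(1/8)a+1/8)(8a^3+24a^2+48a+320) + (0)
Last nonzero remainder: 8a^3+24a^2+48a+320. Dividing through by 8 gives the monic gcd a^3+3a^2+6a+40.

a^3+3a^2+6a+40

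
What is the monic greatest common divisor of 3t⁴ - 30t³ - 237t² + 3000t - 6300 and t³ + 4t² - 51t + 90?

By polynomial division,
  3t⁴ - 30t³ - 237t² + 3000t - 6300 = (3t - 42)(t³ + 4t² - 51t + 90) + (84t² + 588t - 2520)
  t³ + 4t² - 51t + 90 = ((1/84)t - 1/28)(84t² + 588t - 2520) + (0)
Last nonzero remainder: 84t² + 588t - 2520. Dividing through by 84 gives the monic gcd t² + 7t - 30.

t² + 7t - 30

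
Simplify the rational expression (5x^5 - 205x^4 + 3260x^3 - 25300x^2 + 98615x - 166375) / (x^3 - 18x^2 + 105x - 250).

By polynomial division,
  5x^5 - 205x^4 + 3260x^3 - 25300x^2 + 98615x - 166375 = (5x^2 - 115x + 665)(x^3 - 18x^2 + 105x - 250) + (-5x^2 + 40x - 125)
  x^3 - 18x^2 + 105x - 250 = (-(1/5)x + 2)(-5x^2 + 40x - 125) + (0)
Last nonzero remainder: -5x^2 + 40x - 125. Dividing through by -5 gives the monic gcd x^2 - 8x + 25.
Cancel x^2 - 8x + 25 from numerator and denominator to get the reduced form.

(5x^3 - 165x^2 + 1815x - 6655)/(x - 10)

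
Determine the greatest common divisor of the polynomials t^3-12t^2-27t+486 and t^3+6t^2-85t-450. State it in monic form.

Repeated division with remainder:
  t^3-12t^2-27t+486 = (t^3+6t^2-85t-450) + (-18t^2+58t+936)
  t^3+6t^2-85t-450 = (-(1/18)t-83/162)(-18t^2+58t+936) + (-(266/81)t+266/9)
  -18t^2+58t+936 = ((729/133)t+4212/133)(-(266/81)t+266/9) + (0)
Last nonzero remainder: -(266/81)t+266/9. Dividing through by -266/81 gives the monic gcd t-9.

t-9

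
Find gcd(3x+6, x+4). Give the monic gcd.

1

Euclidean algorithm in ℚ[x]:
  3x+6 = (3)(x+4) + (-6)
  x+4 = (-(1/6)x-2/3)(-6) + (0)
The last nonzero remainder is the constant -6, so the polynomials are coprime and gcd = 1.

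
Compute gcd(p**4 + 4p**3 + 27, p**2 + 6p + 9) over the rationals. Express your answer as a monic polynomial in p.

p**2 + 6p + 9

Apply the Euclidean algorithm:
  p**4 + 4p**3 + 27 = (p**2 - 2p + 3)(p**2 + 6p + 9) + (0)
The last nonzero remainder p**2 + 6p + 9 is already monic.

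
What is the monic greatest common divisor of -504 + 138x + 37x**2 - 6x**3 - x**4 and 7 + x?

7 + x

By polynomial division,
  -x**4 - 6x**3 + 37x**2 + 138x - 504 = (-x**3 + x**2 + 30x - 72)(x + 7) + (0)
The last nonzero remainder x + 7 is already monic.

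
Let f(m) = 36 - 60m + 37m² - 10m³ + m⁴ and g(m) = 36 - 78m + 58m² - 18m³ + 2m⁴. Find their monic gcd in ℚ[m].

-18 + 21m - 8m² + m³

Euclidean algorithm in ℚ[m]:
  m⁴ - 10m³ + 37m² - 60m + 36 = (1/2)(2m⁴ - 18m³ + 58m² - 78m + 36) + (-m³ + 8m² - 21m + 18)
  2m⁴ - 18m³ + 58m² - 78m + 36 = (-2m + 2)(-m³ + 8m² - 21m + 18) + (0)
Last nonzero remainder: -m³ + 8m² - 21m + 18. Dividing through by -1 gives the monic gcd m³ - 8m² + 21m - 18.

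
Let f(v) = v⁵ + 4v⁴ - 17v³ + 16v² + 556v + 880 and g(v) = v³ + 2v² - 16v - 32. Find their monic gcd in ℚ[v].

Apply the Euclidean algorithm:
  v⁵ + 4v⁴ - 17v³ + 16v² + 556v + 880 = (v² + 2v - 5)(v³ + 2v² - 16v - 32) + (90v² + 540v + 720)
  v³ + 2v² - 16v - 32 = ((1/90)v - 2/45)(90v² + 540v + 720) + (0)
Last nonzero remainder: 90v² + 540v + 720. Dividing through by 90 gives the monic gcd v² + 6v + 8.

v² + 6v + 8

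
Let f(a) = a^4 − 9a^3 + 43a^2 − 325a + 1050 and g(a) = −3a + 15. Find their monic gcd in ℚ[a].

a − 5

By polynomial division,
  a^4 − 9a^3 + 43a^2 − 325a + 1050 = (−(1/3)a^3 + (4/3)a^2 − (23/3)a + 70)(−3a + 15) + (0)
Last nonzero remainder: −3a + 15. Dividing through by −3 gives the monic gcd a − 5.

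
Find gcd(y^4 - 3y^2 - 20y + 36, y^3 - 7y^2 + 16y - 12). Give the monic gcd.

By polynomial division,
  y^4 - 3y^2 - 20y + 36 = (y + 7)(y^3 - 7y^2 + 16y - 12) + (30y^2 - 120y + 120)
  y^3 - 7y^2 + 16y - 12 = ((1/30)y - 1/10)(30y^2 - 120y + 120) + (0)
Last nonzero remainder: 30y^2 - 120y + 120. Dividing through by 30 gives the monic gcd y^2 - 4y + 4.

y^2 - 4y + 4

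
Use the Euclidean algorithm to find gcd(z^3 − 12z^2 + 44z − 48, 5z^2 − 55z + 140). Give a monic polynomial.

z − 4

Apply the Euclidean algorithm:
  z^3 − 12z^2 + 44z − 48 = ((1/5)z − 1/5)(5z^2 − 55z + 140) + (5z − 20)
  5z^2 − 55z + 140 = (z − 7)(5z − 20) + (0)
Last nonzero remainder: 5z − 20. Dividing through by 5 gives the monic gcd z − 4.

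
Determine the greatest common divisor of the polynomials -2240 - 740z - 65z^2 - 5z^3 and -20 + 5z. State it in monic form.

1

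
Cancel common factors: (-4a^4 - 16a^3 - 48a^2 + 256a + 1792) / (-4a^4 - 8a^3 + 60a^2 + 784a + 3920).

Repeated division with remainder:
  -4a^4 - 16a^3 - 48a^2 + 256a + 1792 = (-4a^4 - 8a^3 + 60a^2 + 784a + 3920) + (-8a^3 - 108a^2 - 528a - 2128)
  -4a^4 - 8a^3 + 60a^2 + 784a + 3920 = ((1/2)a - 23/4)(-8a^3 - 108a^2 - 528a - 2128) + (-297a^2 - 1188a - 8316)
  -8a^3 - 108a^2 - 528a - 2128 = ((8/297)a + 76/297)(-297a^2 - 1188a - 8316) + (0)
Last nonzero remainder: -297a^2 - 1188a - 8316. Dividing through by -297 gives the monic gcd a^2 + 4a + 28.
Cancel a^2 + 4a + 28 from numerator and denominator to get the reduced form.

(a^2 - 16)/(a^2 - 2a - 35)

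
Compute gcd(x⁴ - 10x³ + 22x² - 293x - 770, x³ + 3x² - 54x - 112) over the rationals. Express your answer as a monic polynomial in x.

x + 2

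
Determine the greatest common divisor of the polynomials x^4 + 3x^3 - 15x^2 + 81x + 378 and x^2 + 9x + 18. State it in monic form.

x^2 + 9x + 18

Euclidean algorithm in ℚ[x]:
  x^4 + 3x^3 - 15x^2 + 81x + 378 = (x^2 - 6x + 21)(x^2 + 9x + 18) + (0)
The last nonzero remainder x^2 + 9x + 18 is already monic.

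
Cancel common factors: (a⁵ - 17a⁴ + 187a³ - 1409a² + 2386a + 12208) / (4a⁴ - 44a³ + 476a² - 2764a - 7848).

By polynomial division,
  a⁵ - 17a⁴ + 187a³ - 1409a² + 2386a + 12208 = ((1/4)a - 3/2)(4a⁴ - 44a³ + 476a² - 2764a - 7848) + (2a³ - 4a² + 202a + 436)
  4a⁴ - 44a³ + 476a² - 2764a - 7848 = (2a - 18)(2a³ - 4a² + 202a + 436) + (0)
Last nonzero remainder: 2a³ - 4a² + 202a + 436. Dividing through by 2 gives the monic gcd a³ - 2a² + 101a + 218.
Cancel a³ - 2a² + 101a + 218 from numerator and denominator to get the reduced form.

(a² - 15a + 56)/(4a - 36)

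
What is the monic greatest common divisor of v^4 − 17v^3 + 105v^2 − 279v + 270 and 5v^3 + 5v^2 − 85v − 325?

v − 5

Apply the Euclidean algorithm:
  v^4 − 17v^3 + 105v^2 − 279v + 270 = ((1/5)v − 18/5)(5v^3 + 5v^2 − 85v − 325) + (140v^2 − 520v − 900)
  5v^3 + 5v^2 − 85v − 325 = ((1/28)v + 33/196)(140v^2 − 520v − 900) + ((1700/49)v − 8500/49)
  140v^2 − 520v − 900 = ((343/85)v + 441/85)((1700/49)v − 8500/49) + (0)
Last nonzero remainder: (1700/49)v − 8500/49. Dividing through by 1700/49 gives the monic gcd v − 5.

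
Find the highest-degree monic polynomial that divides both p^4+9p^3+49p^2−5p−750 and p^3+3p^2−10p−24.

p−3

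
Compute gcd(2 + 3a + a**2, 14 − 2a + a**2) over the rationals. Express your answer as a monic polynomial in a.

Apply the Euclidean algorithm:
  a**2 + 3a + 2 = (a**2 − 2a + 14) + (5a − 12)
  a**2 − 2a + 14 = ((1/5)a + 2/25)(5a − 12) + (374/25)
  5a − 12 = ((125/374)a − 150/187)(374/25) + (0)
The last nonzero remainder is the constant 374/25, so the polynomials are coprime and gcd = 1.

1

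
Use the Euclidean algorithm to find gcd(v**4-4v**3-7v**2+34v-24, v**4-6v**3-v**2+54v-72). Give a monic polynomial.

v**3-3v**2-10v+24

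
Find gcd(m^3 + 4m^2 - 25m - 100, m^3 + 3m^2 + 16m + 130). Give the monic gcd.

m + 5

Repeated division with remainder:
  m^3 + 4m^2 - 25m - 100 = (m^3 + 3m^2 + 16m + 130) + (m^2 - 41m - 230)
  m^3 + 3m^2 + 16m + 130 = (m + 44)(m^2 - 41m - 230) + (2050m + 10250)
  m^2 - 41m - 230 = ((1/2050)m - 23/1025)(2050m + 10250) + (0)
Last nonzero remainder: 2050m + 10250. Dividing through by 2050 gives the monic gcd m + 5.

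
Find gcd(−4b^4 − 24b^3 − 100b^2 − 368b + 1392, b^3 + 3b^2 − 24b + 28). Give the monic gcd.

b − 2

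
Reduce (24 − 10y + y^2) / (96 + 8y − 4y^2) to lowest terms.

(4 − y)/(16 + 4y)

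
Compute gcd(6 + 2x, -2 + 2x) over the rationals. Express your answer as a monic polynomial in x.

Repeated division with remainder:
  2x + 6 = (2x - 2) + (8)
  2x - 2 = ((1/4)x - 1/4)(8) + (0)
The last nonzero remainder is the constant 8, so the polynomials are coprime and gcd = 1.

1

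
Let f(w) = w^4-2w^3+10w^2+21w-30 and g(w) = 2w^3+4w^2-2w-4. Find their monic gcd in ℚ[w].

Apply the Euclidean algorithm:
  w^4-2w^3+10w^2+21w-30 = ((1/2)w-2)(2w^3+4w^2-2w-4) + (19w^2+19w-38)
  2w^3+4w^2-2w-4 = ((2/19)w+2/19)(19w^2+19w-38) + (0)
Last nonzero remainder: 19w^2+19w-38. Dividing through by 19 gives the monic gcd w^2+w-2.

w^2+w-2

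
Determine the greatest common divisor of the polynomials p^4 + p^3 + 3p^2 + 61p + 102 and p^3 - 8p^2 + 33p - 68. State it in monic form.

p^2 - 4p + 17

Repeated division with remainder:
  p^4 + p^3 + 3p^2 + 61p + 102 = (p + 9)(p^3 - 8p^2 + 33p - 68) + (42p^2 - 168p + 714)
  p^3 - 8p^2 + 33p - 68 = ((1/42)p - 2/21)(42p^2 - 168p + 714) + (0)
Last nonzero remainder: 42p^2 - 168p + 714. Dividing through by 42 gives the monic gcd p^2 - 4p + 17.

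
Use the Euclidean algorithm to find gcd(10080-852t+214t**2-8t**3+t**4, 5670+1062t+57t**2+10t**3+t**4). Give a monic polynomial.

90-6t+t**2

Euclidean algorithm in ℚ[t]:
  t**4-8t**3+214t**2-852t+10080 = (t**4+10t**3+57t**2+1062t+5670) + (-18t**3+157t**2-1914t+4410)
  t**4+10t**3+57t**2+1062t+5670 = (-(1/18)t-337/324)(-18t**3+157t**2-1914t+4410) + ((36925/324)t**2-(36925/54)t+184625/18)
  -18t**3+157t**2-1914t+4410 = (-(5832/36925)t+2268/5275)((36925/324)t**2-(36925/54)t+184625/18) + (0)
Last nonzero remainder: (36925/324)t**2-(36925/54)t+184625/18. Dividing through by 36925/324 gives the monic gcd t**2-6t+90.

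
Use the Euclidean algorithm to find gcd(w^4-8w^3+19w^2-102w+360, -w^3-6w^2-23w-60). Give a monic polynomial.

Apply the Euclidean algorithm:
  w^4-8w^3+19w^2-102w+360 = (-w+14)(-w^3-6w^2-23w-60) + (80w^2+160w+1200)
  -w^3-6w^2-23w-60 = (-(1/80)w-1/20)(80w^2+160w+1200) + (0)
Last nonzero remainder: 80w^2+160w+1200. Dividing through by 80 gives the monic gcd w^2+2w+15.

w^2+2w+15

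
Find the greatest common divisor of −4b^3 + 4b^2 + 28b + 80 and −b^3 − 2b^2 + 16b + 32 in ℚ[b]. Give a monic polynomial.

Apply the Euclidean algorithm:
  −4b^3 + 4b^2 + 28b + 80 = (4)(−b^3 − 2b^2 + 16b + 32) + (12b^2 − 36b − 48)
  −b^3 − 2b^2 + 16b + 32 = (−(1/12)b − 5/12)(12b^2 − 36b − 48) + (−3b + 12)
  12b^2 − 36b − 48 = (−4b − 4)(−3b + 12) + (0)
Last nonzero remainder: −3b + 12. Dividing through by −3 gives the monic gcd b − 4.

b − 4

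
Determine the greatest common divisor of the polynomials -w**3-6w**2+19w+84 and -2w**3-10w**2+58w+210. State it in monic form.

Euclidean algorithm in ℚ[w]:
  -w**3-6w**2+19w+84 = (1/2)(-2w**3-10w**2+58w+210) + (-w**2-10w-21)
  -2w**3-10w**2+58w+210 = (2w-10)(-w**2-10w-21) + (0)
Last nonzero remainder: -w**2-10w-21. Dividing through by -1 gives the monic gcd w**2+10w+21.

w**2+10w+21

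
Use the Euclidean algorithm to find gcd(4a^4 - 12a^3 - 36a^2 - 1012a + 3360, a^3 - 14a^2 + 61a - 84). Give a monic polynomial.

Euclidean algorithm in ℚ[a]:
  4a^4 - 12a^3 - 36a^2 - 1012a + 3360 = (4a + 44)(a^3 - 14a^2 + 61a - 84) + (336a^2 - 3360a + 7056)
  a^3 - 14a^2 + 61a - 84 = ((1/336)a - 1/84)(336a^2 - 3360a + 7056) + (0)
Last nonzero remainder: 336a^2 - 3360a + 7056. Dividing through by 336 gives the monic gcd a^2 - 10a + 21.

a^2 - 10a + 21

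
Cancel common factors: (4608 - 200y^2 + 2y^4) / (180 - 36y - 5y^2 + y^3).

(-128 + 2y^2)/(-5 + y)

Apply the Euclidean algorithm:
  2y^4 - 200y^2 + 4608 = (2y + 10)(y^3 - 5y^2 - 36y + 180) + (-78y^2 + 2808)
  y^3 - 5y^2 - 36y + 180 = (-(1/78)y + 5/78)(-78y^2 + 2808) + (0)
Last nonzero remainder: -78y^2 + 2808. Dividing through by -78 gives the monic gcd y^2 - 36.
Cancel y^2 - 36 from numerator and denominator to get the reduced form.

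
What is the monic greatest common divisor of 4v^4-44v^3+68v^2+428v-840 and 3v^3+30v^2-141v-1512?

v-7

Euclidean algorithm in ℚ[v]:
  4v^4-44v^3+68v^2+428v-840 = ((4/3)v-28)(3v^3+30v^2-141v-1512) + (1096v^2-1504v-43176)
  3v^3+30v^2-141v-1512 = ((3/1096)v+2337/75076)(1096v^2-1504v-43176) + ((450450/18769)v-3153150/18769)
  1096v^2-1504v-43176 = ((10285412/225225)v+19294532/75075)((450450/18769)v-3153150/18769) + (0)
Last nonzero remainder: (450450/18769)v-3153150/18769. Dividing through by 450450/18769 gives the monic gcd v-7.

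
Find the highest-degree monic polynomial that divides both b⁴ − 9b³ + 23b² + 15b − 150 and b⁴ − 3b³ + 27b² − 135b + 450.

b² − 6b + 15

Repeated division with remainder:
  b⁴ − 9b³ + 23b² + 15b − 150 = (b⁴ − 3b³ + 27b² − 135b + 450) + (−6b³ − 4b² + 150b − 600)
  b⁴ − 3b³ + 27b² − 135b + 450 = (−(1/6)b + 11/18)(−6b³ − 4b² + 150b − 600) + ((490/9)b² − (980/3)b + 2450/3)
  −6b³ − 4b² + 150b − 600 = (−(27/245)b − 36/49)((490/9)b² − (980/3)b + 2450/3) + (0)
Last nonzero remainder: (490/9)b² − (980/3)b + 2450/3. Dividing through by 490/9 gives the monic gcd b² − 6b + 15.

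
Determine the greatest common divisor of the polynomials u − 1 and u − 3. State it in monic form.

1

Repeated division with remainder:
  u − 1 = (u − 3) + (2)
  u − 3 = ((1/2)u − 3/2)(2) + (0)
The last nonzero remainder is the constant 2, so the polynomials are coprime and gcd = 1.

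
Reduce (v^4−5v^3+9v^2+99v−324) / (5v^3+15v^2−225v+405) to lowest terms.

Apply the Euclidean algorithm:
  v^4−5v^3+9v^2+99v−324 = ((1/5)v−8/5)(5v^3+15v^2−225v+405) + (78v^2−342v+324)
  5v^3+15v^2−225v+405 = ((5/78)v+80/169)(78v^2−342v+324) + (−(14175/169)v+42525/169)
  78v^2−342v+324 = (−(4394/4725)v+676/525)(−(14175/169)v+42525/169) + (0)
Last nonzero remainder: −(14175/169)v+42525/169. Dividing through by −14175/169 gives the monic gcd v−3.
Cancel v−3 from numerator and denominator to get the reduced form.

(v^3−2v^2+3v+108)/(5v^2+30v−135)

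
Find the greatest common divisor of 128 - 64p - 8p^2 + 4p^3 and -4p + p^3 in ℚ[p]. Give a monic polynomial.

-2 + p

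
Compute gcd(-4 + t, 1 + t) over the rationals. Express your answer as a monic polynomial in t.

Apply the Euclidean algorithm:
  t - 4 = (t + 1) + (-5)
  t + 1 = (-(1/5)t - 1/5)(-5) + (0)
The last nonzero remainder is the constant -5, so the polynomials are coprime and gcd = 1.

1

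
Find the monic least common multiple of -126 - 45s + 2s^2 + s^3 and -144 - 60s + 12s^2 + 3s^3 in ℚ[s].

1008 + 612s - 52s^2 - 57s^3 + s^5

By polynomial division,
  s^3 + 2s^2 - 45s - 126 = (1/3)(3s^3 + 12s^2 - 60s - 144) + (-2s^2 - 25s - 78)
  3s^3 + 12s^2 - 60s - 144 = (-(3/2)s + 51/4)(-2s^2 - 25s - 78) + ((567/4)s + 1701/2)
  -2s^2 - 25s - 78 = (-(8/567)s - 52/567)((567/4)s + 1701/2) + (0)
Last nonzero remainder: (567/4)s + 1701/2. Dividing through by 567/4 gives the monic gcd s + 6.
Then lcm(f, g) = f·g / gcd(f, g); expanding and making the result monic gives the answer.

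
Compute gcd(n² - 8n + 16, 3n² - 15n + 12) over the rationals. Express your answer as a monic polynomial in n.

Repeated division with remainder:
  n² - 8n + 16 = (1/3)(3n² - 15n + 12) + (-3n + 12)
  3n² - 15n + 12 = (-n + 1)(-3n + 12) + (0)
Last nonzero remainder: -3n + 12. Dividing through by -3 gives the monic gcd n - 4.

n - 4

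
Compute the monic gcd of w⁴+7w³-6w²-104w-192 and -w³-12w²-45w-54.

w+6

By polynomial division,
  w⁴+7w³-6w²-104w-192 = (-w+5)(-w³-12w²-45w-54) + (9w²+67w+78)
  -w³-12w²-45w-54 = (-(1/9)w-41/81)(9w²+67w+78) + (-(196/81)w-392/27)
  9w²+67w+78 = (-(729/196)w-1053/196)(-(196/81)w-392/27) + (0)
Last nonzero remainder: -(196/81)w-392/27. Dividing through by -196/81 gives the monic gcd w+6.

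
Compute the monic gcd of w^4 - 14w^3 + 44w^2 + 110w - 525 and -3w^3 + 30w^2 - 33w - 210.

w^2 - 12w + 35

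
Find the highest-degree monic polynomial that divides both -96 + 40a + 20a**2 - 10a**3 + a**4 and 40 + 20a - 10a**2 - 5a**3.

Apply the Euclidean algorithm:
  a**4 - 10a**3 + 20a**2 + 40a - 96 = (-(1/5)a + 12/5)(-5a**3 - 10a**2 + 20a + 40) + (48a**2 - 192)
  -5a**3 - 10a**2 + 20a + 40 = (-(5/48)a - 5/24)(48a**2 - 192) + (0)
Last nonzero remainder: 48a**2 - 192. Dividing through by 48 gives the monic gcd a**2 - 4.

-4 + a**2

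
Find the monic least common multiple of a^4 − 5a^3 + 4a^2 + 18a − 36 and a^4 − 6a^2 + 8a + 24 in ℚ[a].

Euclidean algorithm in ℚ[a]:
  a^4 − 5a^3 + 4a^2 + 18a − 36 = (a^4 − 6a^2 + 8a + 24) + (−5a^3 + 10a^2 + 10a − 60)
  a^4 − 6a^2 + 8a + 24 = (−(1/5)a − 2/5)(−5a^3 + 10a^2 + 10a − 60) + (0)
Last nonzero remainder: −5a^3 + 10a^2 + 10a − 60. Dividing through by −5 gives the monic gcd a^3 − 2a^2 − 2a + 12.
Then lcm(f, g) = f·g / gcd(f, g); expanding and making the result monic gives the answer.

a^5 − 3a^4 − 6a^3 + 26a^2 − 72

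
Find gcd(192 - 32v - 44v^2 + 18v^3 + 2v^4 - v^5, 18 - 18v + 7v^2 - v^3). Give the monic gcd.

Repeated division with remainder:
  -v^5 + 2v^4 + 18v^3 - 44v^2 - 32v + 192 = (v^2 + 5v - 1)(-v^3 + 7v^2 - 18v + 18) + (35v^2 - 140v + 210)
  -v^3 + 7v^2 - 18v + 18 = (-(1/35)v + 3/35)(35v^2 - 140v + 210) + (0)
Last nonzero remainder: 35v^2 - 140v + 210. Dividing through by 35 gives the monic gcd v^2 - 4v + 6.

6 - 4v + v^2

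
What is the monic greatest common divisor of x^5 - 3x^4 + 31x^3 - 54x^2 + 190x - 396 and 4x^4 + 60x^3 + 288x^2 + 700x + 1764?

x^2 + x + 9

By polynomial division,
  x^5 - 3x^4 + 31x^3 - 54x^2 + 190x - 396 = ((1/4)x - 9/2)(4x^4 + 60x^3 + 288x^2 + 700x + 1764) + (229x^3 + 1067x^2 + 2899x + 7542)
  4x^4 + 60x^3 + 288x^2 + 700x + 1764 = ((4/229)x + 9472/52441)(229x^3 + 1067x^2 + 2899x + 7542) + ((2340900/52441)x^2 + (2340900/52441)x + 21068100/52441)
  229x^3 + 1067x^2 + 2899x + 7542 = ((12008989/2340900)x + 21972779/1170450)((2340900/52441)x^2 + (2340900/52441)x + 21068100/52441) + (0)
Last nonzero remainder: (2340900/52441)x^2 + (2340900/52441)x + 21068100/52441. Dividing through by 2340900/52441 gives the monic gcd x^2 + x + 9.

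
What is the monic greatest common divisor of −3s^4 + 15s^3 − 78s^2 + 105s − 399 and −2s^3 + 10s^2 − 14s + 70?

s^2 + 7

Repeated division with remainder:
  −3s^4 + 15s^3 − 78s^2 + 105s − 399 = ((3/2)s)(−2s^3 + 10s^2 − 14s + 70) + (−57s^2 − 399)
  −2s^3 + 10s^2 − 14s + 70 = ((2/57)s − 10/57)(−57s^2 − 399) + (0)
Last nonzero remainder: −57s^2 − 399. Dividing through by −57 gives the monic gcd s^2 + 7.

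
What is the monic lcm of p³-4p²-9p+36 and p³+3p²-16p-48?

p⁴-25p²+144

Apply the Euclidean algorithm:
  p³-4p²-9p+36 = (p³+3p²-16p-48) + (-7p²+7p+84)
  p³+3p²-16p-48 = (-(1/7)p-4/7)(-7p²+7p+84) + (0)
Last nonzero remainder: -7p²+7p+84. Dividing through by -7 gives the monic gcd p²-p-12.
Then lcm(f, g) = f·g / gcd(f, g); expanding and making the result monic gives the answer.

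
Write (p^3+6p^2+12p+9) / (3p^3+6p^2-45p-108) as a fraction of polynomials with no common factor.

(p^2+3p+3)/(3p^2-3p-36)

Euclidean algorithm in ℚ[p]:
  p^3+6p^2+12p+9 = (1/3)(3p^3+6p^2-45p-108) + (4p^2+27p+45)
  3p^3+6p^2-45p-108 = ((3/4)p-57/16)(4p^2+27p+45) + ((279/16)p+837/16)
  4p^2+27p+45 = ((64/279)p+80/93)((279/16)p+837/16) + (0)
Last nonzero remainder: (279/16)p+837/16. Dividing through by 279/16 gives the monic gcd p+3.
Cancel p+3 from numerator and denominator to get the reduced form.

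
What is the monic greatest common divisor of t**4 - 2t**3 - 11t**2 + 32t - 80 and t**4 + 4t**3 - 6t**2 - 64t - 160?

Euclidean algorithm in ℚ[t]:
  t**4 - 2t**3 - 11t**2 + 32t - 80 = (t**4 + 4t**3 - 6t**2 - 64t - 160) + (-6t**3 - 5t**2 + 96t + 80)
  t**4 + 4t**3 - 6t**2 - 64t - 160 = (-(1/6)t - 19/36)(-6t**3 - 5t**2 + 96t + 80) + ((265/36)t**2 - 1060/9)
  -6t**3 - 5t**2 + 96t + 80 = (-(216/265)t - 36/53)((265/36)t**2 - 1060/9) + (0)
Last nonzero remainder: (265/36)t**2 - 1060/9. Dividing through by 265/36 gives the monic gcd t**2 - 16.

t**2 - 16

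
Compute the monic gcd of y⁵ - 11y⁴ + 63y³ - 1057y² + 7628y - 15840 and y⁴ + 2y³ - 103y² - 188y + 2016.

Repeated division with remainder:
  y⁵ - 11y⁴ + 63y³ - 1057y² + 7628y - 15840 = (y - 13)(y⁴ + 2y³ - 103y² - 188y + 2016) + (192y³ - 2208y² + 3168y + 10368)
  y⁴ + 2y³ - 103y² - 188y + 2016 = ((1/192)y + 9/128)(192y³ - 2208y² + 3168y + 10368) + ((143/4)y² - (1859/4)y + 1287)
  192y³ - 2208y² + 3168y + 10368 = ((768/143)y + 1152/143)((143/4)y² - (1859/4)y + 1287) + (0)
Last nonzero remainder: (143/4)y² - (1859/4)y + 1287. Dividing through by 143/4 gives the monic gcd y² - 13y + 36.

y² - 13y + 36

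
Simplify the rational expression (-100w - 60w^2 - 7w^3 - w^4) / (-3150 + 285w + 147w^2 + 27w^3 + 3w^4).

(-2w - w^2)/(-63 + 12w + 3w^2)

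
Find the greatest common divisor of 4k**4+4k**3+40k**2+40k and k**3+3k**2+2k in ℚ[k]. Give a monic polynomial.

Repeated division with remainder:
  4k**4+4k**3+40k**2+40k = (4k-8)(k**3+3k**2+2k) + (56k**2+56k)
  k**3+3k**2+2k = ((1/56)k+1/28)(56k**2+56k) + (0)
Last nonzero remainder: 56k**2+56k. Dividing through by 56 gives the monic gcd k**2+k.

k**2+k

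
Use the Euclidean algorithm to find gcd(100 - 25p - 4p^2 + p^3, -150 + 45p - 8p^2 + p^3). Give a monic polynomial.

-5 + p

Apply the Euclidean algorithm:
  p^3 - 4p^2 - 25p + 100 = (p^3 - 8p^2 + 45p - 150) + (4p^2 - 70p + 250)
  p^3 - 8p^2 + 45p - 150 = ((1/4)p + 19/8)(4p^2 - 70p + 250) + ((595/4)p - 2975/4)
  4p^2 - 70p + 250 = ((16/595)p - 40/119)((595/4)p - 2975/4) + (0)
Last nonzero remainder: (595/4)p - 2975/4. Dividing through by 595/4 gives the monic gcd p - 5.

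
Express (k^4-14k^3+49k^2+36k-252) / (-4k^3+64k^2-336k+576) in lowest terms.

(-k^3+8k^2-k-42)/(4k^2-40k+96)

Repeated division with remainder:
  k^4-14k^3+49k^2+36k-252 = (-(1/4)k-1/2)(-4k^3+64k^2-336k+576) + (-3k^2+12k+36)
  -4k^3+64k^2-336k+576 = ((4/3)k-16)(-3k^2+12k+36) + (-192k+1152)
  -3k^2+12k+36 = ((1/64)k+1/32)(-192k+1152) + (0)
Last nonzero remainder: -192k+1152. Dividing through by -192 gives the monic gcd k-6.
Cancel k-6 from numerator and denominator to get the reduced form.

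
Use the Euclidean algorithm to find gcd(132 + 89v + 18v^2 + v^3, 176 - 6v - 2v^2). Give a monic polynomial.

Euclidean algorithm in ℚ[v]:
  v^3 + 18v^2 + 89v + 132 = (-(1/2)v - 15/2)(-2v^2 - 6v + 176) + (132v + 1452)
  -2v^2 - 6v + 176 = (-(1/66)v + 4/33)(132v + 1452) + (0)
Last nonzero remainder: 132v + 1452. Dividing through by 132 gives the monic gcd v + 11.

11 + v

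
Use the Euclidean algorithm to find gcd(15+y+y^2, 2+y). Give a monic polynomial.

Repeated division with remainder:
  y^2+y+15 = (y-1)(y+2) + (17)
  y+2 = ((1/17)y+2/17)(17) + (0)
The last nonzero remainder is the constant 17, so the polynomials are coprime and gcd = 1.

1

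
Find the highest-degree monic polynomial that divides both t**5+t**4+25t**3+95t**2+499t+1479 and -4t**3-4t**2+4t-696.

Euclidean algorithm in ℚ[t]:
  t**5+t**4+25t**3+95t**2+499t+1479 = (-(1/4)t**2-13/2)(-4t**3-4t**2+4t-696) + (-105t**2+525t-3045)
  -4t**3-4t**2+4t-696 = ((4/105)t+8/35)(-105t**2+525t-3045) + (0)
Last nonzero remainder: -105t**2+525t-3045. Dividing through by -105 gives the monic gcd t**2-5t+29.

t**2-5t+29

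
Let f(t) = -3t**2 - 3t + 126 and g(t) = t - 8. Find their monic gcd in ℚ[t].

1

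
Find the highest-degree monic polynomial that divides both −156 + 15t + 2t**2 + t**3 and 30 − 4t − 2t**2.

By polynomial division,
  t**3 + 2t**2 + 15t − 156 = (−(1/2)t)(−2t**2 − 4t + 30) + (30t − 156)
  −2t**2 − 4t + 30 = (−(1/15)t − 12/25)(30t − 156) + (−1122/25)
  30t − 156 = (−(125/187)t + 650/187)(−1122/25) + (0)
The last nonzero remainder is the constant −1122/25, so the polynomials are coprime and gcd = 1.

1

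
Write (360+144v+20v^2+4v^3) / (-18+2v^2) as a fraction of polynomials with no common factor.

By polynomial division,
  4v^3+20v^2+144v+360 = (2v+10)(2v^2-18) + (180v+540)
  2v^2-18 = ((1/90)v-1/30)(180v+540) + (0)
Last nonzero remainder: 180v+540. Dividing through by 180 gives the monic gcd v+3.
Cancel v+3 from numerator and denominator to get the reduced form.

(60+4v+2v^2)/(-3+v)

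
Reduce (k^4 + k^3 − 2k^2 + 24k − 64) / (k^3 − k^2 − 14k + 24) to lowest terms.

(k^2 − k + 8)/(k − 3)

By polynomial division,
  k^4 + k^3 − 2k^2 + 24k − 64 = (k + 2)(k^3 − k^2 − 14k + 24) + (14k^2 + 28k − 112)
  k^3 − k^2 − 14k + 24 = ((1/14)k − 3/14)(14k^2 + 28k − 112) + (0)
Last nonzero remainder: 14k^2 + 28k − 112. Dividing through by 14 gives the monic gcd k^2 + 2k − 8.
Cancel k^2 + 2k − 8 from numerator and denominator to get the reduced form.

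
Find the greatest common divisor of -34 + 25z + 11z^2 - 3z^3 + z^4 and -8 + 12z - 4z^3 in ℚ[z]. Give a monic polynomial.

Euclidean algorithm in ℚ[z]:
  z^4 - 3z^3 + 11z^2 + 25z - 34 = (-(1/4)z + 3/4)(-4z^3 + 12z - 8) + (14z^2 + 14z - 28)
  -4z^3 + 12z - 8 = (-(2/7)z + 2/7)(14z^2 + 14z - 28) + (0)
Last nonzero remainder: 14z^2 + 14z - 28. Dividing through by 14 gives the monic gcd z^2 + z - 2.

-2 + z + z^2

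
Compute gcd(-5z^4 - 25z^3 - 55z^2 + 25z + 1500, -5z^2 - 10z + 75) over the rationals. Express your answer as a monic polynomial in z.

z^2 + 2z - 15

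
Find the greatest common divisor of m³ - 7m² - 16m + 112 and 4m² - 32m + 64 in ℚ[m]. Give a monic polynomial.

m - 4

Repeated division with remainder:
  m³ - 7m² - 16m + 112 = ((1/4)m + 1/4)(4m² - 32m + 64) + (-24m + 96)
  4m² - 32m + 64 = (-(1/6)m + 2/3)(-24m + 96) + (0)
Last nonzero remainder: -24m + 96. Dividing through by -24 gives the monic gcd m - 4.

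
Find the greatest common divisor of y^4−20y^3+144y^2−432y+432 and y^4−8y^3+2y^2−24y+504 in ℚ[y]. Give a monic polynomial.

By polynomial division,
  y^4−20y^3+144y^2−432y+432 = (y^4−8y^3+2y^2−24y+504) + (−12y^3+142y^2−408y−72)
  y^4−8y^3+2y^2−24y+504 = (−(1/12)y−23/72)(−12y^3+142y^2−408y−72) + ((481/36)y^2−(481/3)y+481)
  −12y^3+142y^2−408y−72 = (−(432/481)y−72/481)((481/36)y^2−(481/3)y+481) + (0)
Last nonzero remainder: (481/36)y^2−(481/3)y+481. Dividing through by 481/36 gives the monic gcd y^2−12y+36.

y^2−12y+36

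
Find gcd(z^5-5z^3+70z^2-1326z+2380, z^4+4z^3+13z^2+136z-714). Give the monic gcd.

z^3+7z^2+34z+238

Apply the Euclidean algorithm:
  z^5-5z^3+70z^2-1326z+2380 = (z-4)(z^4+4z^3+13z^2+136z-714) + (-2z^3-14z^2-68z-476)
  z^4+4z^3+13z^2+136z-714 = (-(1/2)z+3/2)(-2z^3-14z^2-68z-476) + (0)
Last nonzero remainder: -2z^3-14z^2-68z-476. Dividing through by -2 gives the monic gcd z^3+7z^2+34z+238.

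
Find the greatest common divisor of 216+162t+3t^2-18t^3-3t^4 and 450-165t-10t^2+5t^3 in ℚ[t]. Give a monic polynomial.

Apply the Euclidean algorithm:
  -3t^4-18t^3+3t^2+162t+216 = (-(3/5)t-24/5)(5t^3-10t^2-165t+450) + (-144t^2-360t+2376)
  5t^3-10t^2-165t+450 = (-(5/144)t+5/32)(-144t^2-360t+2376) + (-(105/4)t+315/4)
  -144t^2-360t+2376 = ((192/35)t+1056/35)(-(105/4)t+315/4) + (0)
Last nonzero remainder: -(105/4)t+315/4. Dividing through by -105/4 gives the monic gcd t-3.

-3+t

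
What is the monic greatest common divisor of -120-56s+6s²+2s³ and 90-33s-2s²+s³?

-30+s+s²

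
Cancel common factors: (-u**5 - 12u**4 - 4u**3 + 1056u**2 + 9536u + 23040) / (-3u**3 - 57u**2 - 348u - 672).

Apply the Euclidean algorithm:
  -u**5 - 12u**4 - 4u**3 + 1056u**2 + 9536u + 23040 = ((1/3)u**2 - (7/3)u + 7)(-3u**3 - 57u**2 - 348u - 672) + (867u**2 + 10404u + 27744)
  -3u**3 - 57u**2 - 348u - 672 = (-(1/289)u - 7/289)(867u**2 + 10404u + 27744) + (0)
Last nonzero remainder: 867u**2 + 10404u + 27744. Dividing through by 867 gives the monic gcd u**2 + 12u + 32.
Cancel u**2 + 12u + 32 from numerator and denominator to get the reduced form.

(u**3 - 28u - 720)/(3u + 21)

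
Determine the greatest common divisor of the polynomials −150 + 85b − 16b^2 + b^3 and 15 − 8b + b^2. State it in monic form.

−5 + b

By polynomial division,
  b^3 − 16b^2 + 85b − 150 = (b − 8)(b^2 − 8b + 15) + (6b − 30)
  b^2 − 8b + 15 = ((1/6)b − 1/2)(6b − 30) + (0)
Last nonzero remainder: 6b − 30. Dividing through by 6 gives the monic gcd b − 5.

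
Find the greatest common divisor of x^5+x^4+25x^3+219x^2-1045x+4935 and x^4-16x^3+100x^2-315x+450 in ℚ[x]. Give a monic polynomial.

x^2-5x+15

Apply the Euclidean algorithm:
  x^5+x^4+25x^3+219x^2-1045x+4935 = (x+17)(x^4-16x^3+100x^2-315x+450) + (197x^3-1166x^2+3860x-2715)
  x^4-16x^3+100x^2-315x+450 = ((1/197)x-1986/38809)(197x^3-1166x^2+3860x-2715) + ((804804/38809)x^2-(4024020/38809)x+12072060/38809)
  197x^3-1166x^2+3860x-2715 = ((7645373/804804)x-7024429/804804)((804804/38809)x^2-(4024020/38809)x+12072060/38809) + (0)
Last nonzero remainder: (804804/38809)x^2-(4024020/38809)x+12072060/38809. Dividing through by 804804/38809 gives the monic gcd x^2-5x+15.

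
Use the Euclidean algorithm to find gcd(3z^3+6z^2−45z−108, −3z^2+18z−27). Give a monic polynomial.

Apply the Euclidean algorithm:
  3z^3+6z^2−45z−108 = (−z−8)(−3z^2+18z−27) + (72z−324)
  −3z^2+18z−27 = (−(1/24)z+1/16)(72z−324) + (−27/4)
  72z−324 = (−(32/3)z+48)(−27/4) + (0)
The last nonzero remainder is the constant −27/4, so the polynomials are coprime and gcd = 1.

1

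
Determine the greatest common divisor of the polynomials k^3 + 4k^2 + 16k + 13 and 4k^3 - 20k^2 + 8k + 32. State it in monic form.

k + 1

By polynomial division,
  k^3 + 4k^2 + 16k + 13 = (1/4)(4k^3 - 20k^2 + 8k + 32) + (9k^2 + 14k + 5)
  4k^3 - 20k^2 + 8k + 32 = ((4/9)k - 236/81)(9k^2 + 14k + 5) + ((3772/81)k + 3772/81)
  9k^2 + 14k + 5 = ((729/3772)k + 405/3772)((3772/81)k + 3772/81) + (0)
Last nonzero remainder: (3772/81)k + 3772/81. Dividing through by 3772/81 gives the monic gcd k + 1.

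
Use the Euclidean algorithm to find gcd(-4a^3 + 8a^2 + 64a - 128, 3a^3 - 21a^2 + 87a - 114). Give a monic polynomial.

a - 2

Repeated division with remainder:
  -4a^3 + 8a^2 + 64a - 128 = (-4/3)(3a^3 - 21a^2 + 87a - 114) + (-20a^2 + 180a - 280)
  3a^3 - 21a^2 + 87a - 114 = (-(3/20)a - 3/10)(-20a^2 + 180a - 280) + (99a - 198)
  -20a^2 + 180a - 280 = (-(20/99)a + 140/99)(99a - 198) + (0)
Last nonzero remainder: 99a - 198. Dividing through by 99 gives the monic gcd a - 2.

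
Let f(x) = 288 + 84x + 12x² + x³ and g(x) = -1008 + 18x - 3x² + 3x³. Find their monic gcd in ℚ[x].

Apply the Euclidean algorithm:
  x³ + 12x² + 84x + 288 = (1/3)(3x³ - 3x² + 18x - 1008) + (13x² + 78x + 624)
  3x³ - 3x² + 18x - 1008 = ((3/13)x - 21/13)(13x² + 78x + 624) + (0)
Last nonzero remainder: 13x² + 78x + 624. Dividing through by 13 gives the monic gcd x² + 6x + 48.

48 + 6x + x²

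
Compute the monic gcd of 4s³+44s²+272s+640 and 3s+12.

s+4

Euclidean algorithm in ℚ[s]:
  4s³+44s²+272s+640 = ((4/3)s²+(28/3)s+160/3)(3s+12) + (0)
Last nonzero remainder: 3s+12. Dividing through by 3 gives the monic gcd s+4.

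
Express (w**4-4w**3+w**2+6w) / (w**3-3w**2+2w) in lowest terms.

By polynomial division,
  w**4-4w**3+w**2+6w = (w-1)(w**3-3w**2+2w) + (-4w**2+8w)
  w**3-3w**2+2w = (-(1/4)w+1/4)(-4w**2+8w) + (0)
Last nonzero remainder: -4w**2+8w. Dividing through by -4 gives the monic gcd w**2-2w.
Cancel w**2-2w from numerator and denominator to get the reduced form.

(w**2-2w-3)/(w-1)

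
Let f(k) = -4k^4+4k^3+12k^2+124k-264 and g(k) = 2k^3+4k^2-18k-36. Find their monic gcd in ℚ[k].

k-3

By polynomial division,
  -4k^4+4k^3+12k^2+124k-264 = (-2k+6)(2k^3+4k^2-18k-36) + (-48k^2+160k-48)
  2k^3+4k^2-18k-36 = (-(1/24)k-2/9)(-48k^2+160k-48) + ((140/9)k-140/3)
  -48k^2+160k-48 = (-(108/35)k+36/35)((140/9)k-140/3) + (0)
Last nonzero remainder: (140/9)k-140/3. Dividing through by 140/9 gives the monic gcd k-3.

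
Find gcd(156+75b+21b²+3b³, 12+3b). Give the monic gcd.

4+b

Repeated division with remainder:
  3b³+21b²+75b+156 = (b²+3b+13)(3b+12) + (0)
Last nonzero remainder: 3b+12. Dividing through by 3 gives the monic gcd b+4.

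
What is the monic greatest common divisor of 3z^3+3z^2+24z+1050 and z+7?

z+7

Apply the Euclidean algorithm:
  3z^3+3z^2+24z+1050 = (3z^2−18z+150)(z+7) + (0)
The last nonzero remainder z+7 is already monic.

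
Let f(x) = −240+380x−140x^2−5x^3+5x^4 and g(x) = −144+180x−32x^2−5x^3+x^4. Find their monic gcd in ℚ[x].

Apply the Euclidean algorithm:
  5x^4−5x^3−140x^2+380x−240 = (5)(x^4−5x^3−32x^2+180x−144) + (20x^3+20x^2−520x+480)
  x^4−5x^3−32x^2+180x−144 = ((1/20)x−3/10)(20x^3+20x^2−520x+480) + (0)
Last nonzero remainder: 20x^3+20x^2−520x+480. Dividing through by 20 gives the monic gcd x^3+x^2−26x+24.

24−26x+x^2+x^3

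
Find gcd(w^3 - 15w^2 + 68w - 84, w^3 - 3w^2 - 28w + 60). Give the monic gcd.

By polynomial division,
  w^3 - 15w^2 + 68w - 84 = (w^3 - 3w^2 - 28w + 60) + (-12w^2 + 96w - 144)
  w^3 - 3w^2 - 28w + 60 = (-(1/12)w - 5/12)(-12w^2 + 96w - 144) + (0)
Last nonzero remainder: -12w^2 + 96w - 144. Dividing through by -12 gives the monic gcd w^2 - 8w + 12.

w^2 - 8w + 12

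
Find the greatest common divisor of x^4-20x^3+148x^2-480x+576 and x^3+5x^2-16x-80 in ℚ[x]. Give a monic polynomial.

x-4

Apply the Euclidean algorithm:
  x^4-20x^3+148x^2-480x+576 = (x-25)(x^3+5x^2-16x-80) + (289x^2-800x-1424)
  x^3+5x^2-16x-80 = ((1/289)x+2245/83521)(289x^2-800x-1424) + ((871200/83521)x-3484800/83521)
  289x^2-800x-1424 = ((24137569/871200)x+7433369/217800)((871200/83521)x-3484800/83521) + (0)
Last nonzero remainder: (871200/83521)x-3484800/83521. Dividing through by 871200/83521 gives the monic gcd x-4.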